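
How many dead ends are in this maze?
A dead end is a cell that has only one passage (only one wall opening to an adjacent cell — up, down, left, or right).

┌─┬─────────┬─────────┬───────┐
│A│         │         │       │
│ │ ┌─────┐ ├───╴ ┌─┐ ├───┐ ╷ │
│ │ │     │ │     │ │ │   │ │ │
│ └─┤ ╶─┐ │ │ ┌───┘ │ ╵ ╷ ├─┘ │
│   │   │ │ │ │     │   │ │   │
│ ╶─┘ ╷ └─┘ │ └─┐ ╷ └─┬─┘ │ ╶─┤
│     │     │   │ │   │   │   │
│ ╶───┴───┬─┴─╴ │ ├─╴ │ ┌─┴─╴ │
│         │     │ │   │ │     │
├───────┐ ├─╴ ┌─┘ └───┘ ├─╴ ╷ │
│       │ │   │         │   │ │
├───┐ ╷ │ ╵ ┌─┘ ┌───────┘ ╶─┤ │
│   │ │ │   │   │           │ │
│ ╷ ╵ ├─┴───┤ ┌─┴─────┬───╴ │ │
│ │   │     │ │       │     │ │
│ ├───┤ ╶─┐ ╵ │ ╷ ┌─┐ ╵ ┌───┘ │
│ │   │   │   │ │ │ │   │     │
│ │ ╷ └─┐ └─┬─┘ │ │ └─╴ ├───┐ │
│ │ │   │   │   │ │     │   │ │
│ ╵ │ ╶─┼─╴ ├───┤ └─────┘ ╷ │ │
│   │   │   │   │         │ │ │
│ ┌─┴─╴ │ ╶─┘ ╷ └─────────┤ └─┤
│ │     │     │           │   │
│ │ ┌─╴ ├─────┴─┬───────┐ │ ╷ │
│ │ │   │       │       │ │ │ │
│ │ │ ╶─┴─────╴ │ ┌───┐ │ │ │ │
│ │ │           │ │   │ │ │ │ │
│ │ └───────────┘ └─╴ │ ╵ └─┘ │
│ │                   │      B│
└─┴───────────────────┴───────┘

Checking each cell for number of passages:

Dead ends found at positions:
  (0, 0)
  (0, 6)
  (0, 11)
  (1, 1)
  (1, 9)
  (1, 13)
  (2, 1)
  (2, 4)
  (2, 7)
  (4, 5)
  (4, 9)
  (4, 12)
  (5, 0)
  (6, 3)
  (6, 8)
  (8, 9)
  (8, 12)
  (9, 3)
  (9, 6)
  (10, 14)
  (12, 4)
  (13, 9)
  (13, 13)
  (14, 0)
Total dead ends: 24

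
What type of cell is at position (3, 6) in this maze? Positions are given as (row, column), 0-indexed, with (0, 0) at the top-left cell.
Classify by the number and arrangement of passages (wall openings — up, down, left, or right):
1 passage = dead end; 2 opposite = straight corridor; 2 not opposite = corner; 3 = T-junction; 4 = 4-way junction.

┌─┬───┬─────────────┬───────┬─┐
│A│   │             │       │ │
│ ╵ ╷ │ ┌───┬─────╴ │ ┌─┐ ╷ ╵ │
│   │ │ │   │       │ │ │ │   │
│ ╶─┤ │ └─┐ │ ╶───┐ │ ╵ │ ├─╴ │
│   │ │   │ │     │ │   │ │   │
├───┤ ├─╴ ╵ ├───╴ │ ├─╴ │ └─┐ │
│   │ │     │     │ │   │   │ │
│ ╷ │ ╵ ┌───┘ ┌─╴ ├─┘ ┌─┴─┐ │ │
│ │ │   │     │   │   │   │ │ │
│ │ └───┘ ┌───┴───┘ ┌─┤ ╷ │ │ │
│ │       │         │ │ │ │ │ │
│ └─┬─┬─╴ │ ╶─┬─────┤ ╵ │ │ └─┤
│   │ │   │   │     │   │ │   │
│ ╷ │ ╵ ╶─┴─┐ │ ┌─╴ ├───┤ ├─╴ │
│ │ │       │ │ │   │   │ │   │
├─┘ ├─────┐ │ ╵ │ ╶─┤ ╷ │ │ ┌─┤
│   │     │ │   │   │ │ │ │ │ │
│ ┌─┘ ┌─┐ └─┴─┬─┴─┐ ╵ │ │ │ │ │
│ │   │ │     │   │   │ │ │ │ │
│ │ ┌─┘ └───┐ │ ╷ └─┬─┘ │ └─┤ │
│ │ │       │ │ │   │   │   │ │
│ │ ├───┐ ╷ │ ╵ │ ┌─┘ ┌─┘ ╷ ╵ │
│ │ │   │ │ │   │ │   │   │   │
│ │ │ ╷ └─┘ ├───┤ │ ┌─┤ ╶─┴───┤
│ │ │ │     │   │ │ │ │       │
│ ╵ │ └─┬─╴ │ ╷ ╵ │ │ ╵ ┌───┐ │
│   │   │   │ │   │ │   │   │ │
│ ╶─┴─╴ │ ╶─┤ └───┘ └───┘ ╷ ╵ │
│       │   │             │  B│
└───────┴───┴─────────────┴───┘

Checking cell at (3, 6):
Number of passages: 2
Cell type: corner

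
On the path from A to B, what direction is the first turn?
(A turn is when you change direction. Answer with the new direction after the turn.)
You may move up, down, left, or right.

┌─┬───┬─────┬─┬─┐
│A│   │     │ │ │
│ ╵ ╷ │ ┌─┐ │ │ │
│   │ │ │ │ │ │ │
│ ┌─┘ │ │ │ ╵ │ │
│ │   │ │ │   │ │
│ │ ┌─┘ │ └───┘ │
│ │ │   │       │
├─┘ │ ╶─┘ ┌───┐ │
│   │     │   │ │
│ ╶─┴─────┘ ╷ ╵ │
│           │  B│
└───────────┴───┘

Directions: down, right, up, right, down, down, left, down, down, left, down, right, right, right, right, right, up, right, down, right
First turn direction: right

Solution:

┌─┬───┬─────┬─┬─┐
│A│↱ ↓│     │ │ │
│ ╵ ╷ │ ┌─┐ │ │ │
│↳ ↑│↓│ │ │ │ │ │
│ ┌─┘ │ │ │ ╵ │ │
│ │↓ ↲│ │ │   │ │
│ │ ┌─┘ │ └───┘ │
│ │↓│   │       │
├─┘ │ ╶─┘ ┌───┐ │
│↓ ↲│     │↱ ↓│ │
│ ╶─┴─────┘ ╷ ╵ │
│↳ → → → → ↑│↳ B│
└───────────┴───┘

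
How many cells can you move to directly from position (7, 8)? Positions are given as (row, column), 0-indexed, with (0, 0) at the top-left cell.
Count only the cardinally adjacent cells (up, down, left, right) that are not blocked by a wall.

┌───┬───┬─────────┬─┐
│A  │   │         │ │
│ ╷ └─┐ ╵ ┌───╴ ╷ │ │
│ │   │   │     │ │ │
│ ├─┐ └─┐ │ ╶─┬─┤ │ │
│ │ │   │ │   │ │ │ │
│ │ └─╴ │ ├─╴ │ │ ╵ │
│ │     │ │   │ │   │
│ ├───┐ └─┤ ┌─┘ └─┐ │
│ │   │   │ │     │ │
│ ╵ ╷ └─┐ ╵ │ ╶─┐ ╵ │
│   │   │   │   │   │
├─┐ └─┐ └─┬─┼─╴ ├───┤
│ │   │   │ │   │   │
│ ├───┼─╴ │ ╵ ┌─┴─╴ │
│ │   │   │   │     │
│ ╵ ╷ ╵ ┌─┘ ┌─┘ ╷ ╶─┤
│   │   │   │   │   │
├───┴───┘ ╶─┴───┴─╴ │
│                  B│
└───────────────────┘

Checking passable neighbors of (7, 8):
Neighbors: (8, 8), (7, 7), (7, 9)
Count: 3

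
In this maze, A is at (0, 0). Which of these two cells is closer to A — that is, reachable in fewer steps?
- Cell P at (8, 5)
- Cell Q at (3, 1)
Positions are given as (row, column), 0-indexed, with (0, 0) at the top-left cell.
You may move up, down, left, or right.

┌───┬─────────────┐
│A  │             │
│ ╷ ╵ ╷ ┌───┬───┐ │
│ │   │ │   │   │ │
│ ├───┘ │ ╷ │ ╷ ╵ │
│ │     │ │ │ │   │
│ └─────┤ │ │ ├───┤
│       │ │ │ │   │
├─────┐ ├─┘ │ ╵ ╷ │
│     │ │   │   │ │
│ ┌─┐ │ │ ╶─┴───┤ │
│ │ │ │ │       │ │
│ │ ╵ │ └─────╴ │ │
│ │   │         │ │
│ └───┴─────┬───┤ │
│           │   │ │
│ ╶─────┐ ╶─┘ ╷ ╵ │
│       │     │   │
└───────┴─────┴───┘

Shortest path A → P at (8, 5): 31 steps
Shortest path A → Q at (3, 1): 4 steps

Q is closer (4 steps vs 31 steps).

Path to P:

┌───┬─────────────┐
│A ↓│↱ → → → → → ↓│
│ ╷ ╵ ╷ ┌───┬───┐ │
│ │↳ ↑│ │   │↓ ↰│↓│
│ ├───┘ │ ╷ │ ╷ ╵ │
│ │     │ │ │↓│↑ ↲│
│ └─────┤ │ │ ├───┤
│       │ │ │↓│↱ ↓│
├─────┐ ├─┘ │ ╵ ╷ │
│     │ │   │↳ ↑│↓│
│ ┌─┐ │ │ ╶─┴───┤ │
│ │ │ │ │       │↓│
│ │ ╵ │ └─────╴ │ │
│ │   │         │↓│
│ └───┴─────┬───┤ │
│           │↓ ↰│↓│
│ ╶─────┐ ╶─┘ ╷ ╵ │
│       │  P ↲│↑ ↲│
└───────┴─────┴───┘

Path to Q:

┌───┬─────────────┐
│A  │             │
│ ╷ ╵ ╷ ┌───┬───┐ │
│↓│   │ │   │   │ │
│ ├───┘ │ ╷ │ ╷ ╵ │
│↓│     │ │ │ │   │
│ └─────┤ │ │ ├───┤
│↳ Q    │ │ │ │   │
├─────┐ ├─┘ │ ╵ ╷ │
│     │ │   │   │ │
│ ┌─┐ │ │ ╶─┴───┤ │
│ │ │ │ │       │ │
│ │ ╵ │ └─────╴ │ │
│ │   │         │ │
│ └───┴─────┬───┤ │
│           │   │ │
│ ╶─────┐ ╶─┘ ╷ ╵ │
│       │     │   │
└───────┴─────┴───┘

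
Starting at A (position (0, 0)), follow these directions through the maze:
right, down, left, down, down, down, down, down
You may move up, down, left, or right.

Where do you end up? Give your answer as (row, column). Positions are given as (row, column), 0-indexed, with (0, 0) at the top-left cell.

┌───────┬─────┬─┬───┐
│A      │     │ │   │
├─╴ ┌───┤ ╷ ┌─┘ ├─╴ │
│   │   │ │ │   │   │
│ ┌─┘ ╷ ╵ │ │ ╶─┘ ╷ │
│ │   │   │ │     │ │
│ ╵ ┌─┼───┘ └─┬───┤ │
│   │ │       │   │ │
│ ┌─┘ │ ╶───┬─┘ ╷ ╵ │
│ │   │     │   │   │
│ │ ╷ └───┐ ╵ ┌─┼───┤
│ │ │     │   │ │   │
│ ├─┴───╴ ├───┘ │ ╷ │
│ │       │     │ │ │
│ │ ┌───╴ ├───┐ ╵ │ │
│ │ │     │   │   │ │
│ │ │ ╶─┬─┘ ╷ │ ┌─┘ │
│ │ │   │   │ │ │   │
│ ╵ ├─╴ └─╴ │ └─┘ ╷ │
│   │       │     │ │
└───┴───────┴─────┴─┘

Following directions step by step:
Start: (0, 0)
  right: (0, 0) → (0, 1)
  down: (0, 1) → (1, 1)
  left: (1, 1) → (1, 0)
  down: (1, 0) → (2, 0)
  down: (2, 0) → (3, 0)
  down: (3, 0) → (4, 0)
  down: (4, 0) → (5, 0)
  down: (5, 0) → (6, 0)
Final position: (6, 0)

Path taken:

┌───────┬─────┬─┬───┐
│A ↓    │     │ │   │
├─╴ ┌───┤ ╷ ┌─┘ ├─╴ │
│↓ ↲│   │ │ │   │   │
│ ┌─┘ ╷ ╵ │ │ ╶─┘ ╷ │
│↓│   │   │ │     │ │
│ ╵ ┌─┼───┘ └─┬───┤ │
│↓  │ │       │   │ │
│ ┌─┘ │ ╶───┬─┘ ╷ ╵ │
│↓│   │     │   │   │
│ │ ╷ └───┐ ╵ ┌─┼───┤
│↓│ │     │   │ │   │
│ ├─┴───╴ ├───┘ │ ╷ │
│B│       │     │ │ │
│ │ ┌───╴ ├───┐ ╵ │ │
│ │ │     │   │   │ │
│ │ │ ╶─┬─┘ ╷ │ ┌─┘ │
│ │ │   │   │ │ │   │
│ ╵ ├─╴ └─╴ │ └─┘ ╷ │
│   │       │     │ │
└───┴───────┴─────┴─┘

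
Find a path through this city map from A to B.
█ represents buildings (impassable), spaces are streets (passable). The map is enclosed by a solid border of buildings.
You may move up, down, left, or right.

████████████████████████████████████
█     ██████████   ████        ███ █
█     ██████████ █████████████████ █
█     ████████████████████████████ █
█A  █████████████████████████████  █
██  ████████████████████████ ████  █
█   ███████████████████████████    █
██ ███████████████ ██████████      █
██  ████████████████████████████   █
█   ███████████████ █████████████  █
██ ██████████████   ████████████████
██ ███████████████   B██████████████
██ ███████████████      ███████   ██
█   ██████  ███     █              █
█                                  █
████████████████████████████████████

Finding the shortest path from A to B:
Movement: cardinal only
Path length: 33 steps
Directions: right → down → down → down → down → down → down → down → down → down → down → right → right → right → right → right → right → right → right → right → right → right → right → right → up → right → right → right → up → up → right → right → right

Solution:

████████████████████████████████████
█     ██████████   ████        ███ █
█     ██████████ █████████████████ █
█     ████████████████████████████ █
█A↓ █████████████████████████████  █
██↓ ████████████████████████ ████  █
█ ↓ ███████████████████████████    █
██↓███████████████ ██████████      █
██↓ ████████████████████████████   █
█ ↓ ███████████████ █████████████  █
██↓██████████████   ████████████████
██↓███████████████↱→→B██████████████
██↓███████████████↑     ███████   ██
█ ↓ ██████  ███↱→→↑ █              █
█ ↳→→→→→→→→→→→→↑                   █
████████████████████████████████████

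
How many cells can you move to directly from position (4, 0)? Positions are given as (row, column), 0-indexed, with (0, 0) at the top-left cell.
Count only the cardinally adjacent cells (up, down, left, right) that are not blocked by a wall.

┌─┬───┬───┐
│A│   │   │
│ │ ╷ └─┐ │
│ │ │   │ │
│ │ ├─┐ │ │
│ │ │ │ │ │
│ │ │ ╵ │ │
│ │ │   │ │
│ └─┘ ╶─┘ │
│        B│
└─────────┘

Checking passable neighbors of (4, 0):
Neighbors: (3, 0), (4, 1)
Count: 2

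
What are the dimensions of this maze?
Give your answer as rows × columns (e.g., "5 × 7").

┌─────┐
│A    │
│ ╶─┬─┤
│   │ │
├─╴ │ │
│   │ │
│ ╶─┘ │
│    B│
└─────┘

Counting the maze dimensions:
Rows (vertical): 4
Columns (horizontal): 3
Dimensions: 4 × 3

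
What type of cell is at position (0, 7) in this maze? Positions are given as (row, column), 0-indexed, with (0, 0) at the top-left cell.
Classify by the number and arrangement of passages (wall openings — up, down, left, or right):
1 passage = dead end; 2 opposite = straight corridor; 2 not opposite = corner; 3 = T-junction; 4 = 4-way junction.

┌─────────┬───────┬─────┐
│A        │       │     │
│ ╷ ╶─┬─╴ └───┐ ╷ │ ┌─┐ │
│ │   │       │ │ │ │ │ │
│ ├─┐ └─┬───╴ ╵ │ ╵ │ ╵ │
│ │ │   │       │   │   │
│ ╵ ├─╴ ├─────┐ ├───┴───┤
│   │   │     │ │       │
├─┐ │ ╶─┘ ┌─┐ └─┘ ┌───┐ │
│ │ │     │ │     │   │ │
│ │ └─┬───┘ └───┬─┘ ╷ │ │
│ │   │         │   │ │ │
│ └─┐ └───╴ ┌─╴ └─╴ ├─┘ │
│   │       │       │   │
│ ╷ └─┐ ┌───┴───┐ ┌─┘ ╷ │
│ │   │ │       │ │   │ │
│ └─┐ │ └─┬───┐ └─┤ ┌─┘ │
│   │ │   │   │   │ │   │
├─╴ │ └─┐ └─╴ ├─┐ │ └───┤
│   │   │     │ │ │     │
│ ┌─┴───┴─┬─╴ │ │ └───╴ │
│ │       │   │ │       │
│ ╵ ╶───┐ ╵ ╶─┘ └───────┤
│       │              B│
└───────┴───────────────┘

Checking cell at (0, 7):
Number of passages: 3
Cell type: T-junction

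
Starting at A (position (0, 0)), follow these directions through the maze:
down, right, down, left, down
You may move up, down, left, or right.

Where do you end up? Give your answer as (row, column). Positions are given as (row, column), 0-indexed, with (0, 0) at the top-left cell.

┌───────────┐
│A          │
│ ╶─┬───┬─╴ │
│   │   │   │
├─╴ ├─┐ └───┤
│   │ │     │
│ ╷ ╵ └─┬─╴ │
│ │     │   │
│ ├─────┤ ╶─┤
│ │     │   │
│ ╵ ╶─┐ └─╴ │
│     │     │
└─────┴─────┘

Following directions step by step:
Start: (0, 0)
  down: (0, 0) → (1, 0)
  right: (1, 0) → (1, 1)
  down: (1, 1) → (2, 1)
  left: (2, 1) → (2, 0)
  down: (2, 0) → (3, 0)
Final position: (3, 0)

Path taken:

┌───────────┐
│A          │
│ ╶─┬───┬─╴ │
│↳ ↓│   │   │
├─╴ ├─┐ └───┤
│↓ ↲│ │     │
│ ╷ ╵ └─┬─╴ │
│B│     │   │
│ ├─────┤ ╶─┤
│ │     │   │
│ ╵ ╶─┐ └─╴ │
│     │     │
└─────┴─────┘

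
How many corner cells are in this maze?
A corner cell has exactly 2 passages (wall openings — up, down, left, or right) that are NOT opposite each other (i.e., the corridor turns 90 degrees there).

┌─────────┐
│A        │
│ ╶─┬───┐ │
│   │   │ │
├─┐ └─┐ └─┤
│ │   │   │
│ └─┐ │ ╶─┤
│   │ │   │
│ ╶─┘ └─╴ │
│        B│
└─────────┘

Counting corner cells (2 non-opposite passages):
Total corners: 11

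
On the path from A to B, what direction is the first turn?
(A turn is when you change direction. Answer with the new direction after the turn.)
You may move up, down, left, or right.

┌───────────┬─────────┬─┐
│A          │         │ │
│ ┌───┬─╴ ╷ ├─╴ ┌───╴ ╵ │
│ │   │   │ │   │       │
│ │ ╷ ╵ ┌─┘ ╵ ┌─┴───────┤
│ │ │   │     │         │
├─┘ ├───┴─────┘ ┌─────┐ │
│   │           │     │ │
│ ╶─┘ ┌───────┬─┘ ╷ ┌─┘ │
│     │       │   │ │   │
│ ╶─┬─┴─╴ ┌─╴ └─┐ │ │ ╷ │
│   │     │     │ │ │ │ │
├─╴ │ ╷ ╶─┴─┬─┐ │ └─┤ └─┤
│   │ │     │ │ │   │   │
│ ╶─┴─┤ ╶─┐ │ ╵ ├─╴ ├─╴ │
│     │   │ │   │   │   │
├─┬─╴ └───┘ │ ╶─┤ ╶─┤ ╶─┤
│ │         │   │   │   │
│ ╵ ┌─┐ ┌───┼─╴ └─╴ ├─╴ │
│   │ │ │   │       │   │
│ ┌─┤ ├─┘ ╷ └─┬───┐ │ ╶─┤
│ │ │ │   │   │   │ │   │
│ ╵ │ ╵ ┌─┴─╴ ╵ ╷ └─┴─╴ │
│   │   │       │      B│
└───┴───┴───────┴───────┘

Directions: right, right, right, right, down, left, down, left, up, left, down, down, left, down, right, right, up, right, right, right, right, right, up, right, right, right, right, down, down, left, down, down, right, down, left, down, right, down, left, down, right, down
First turn direction: down

Solution:

┌───────────┬─────────┬─┐
│A → → → ↓  │         │ │
│ ┌───┬─╴ ╷ ├─╴ ┌───╴ ╵ │
│ │↓ ↰│↓ ↲│ │   │       │
│ │ ╷ ╵ ┌─┘ ╵ ┌─┴───────┤
│ │↓│↑ ↲│     │↱ → → → ↓│
├─┘ ├───┴─────┘ ┌─────┐ │
│↓ ↲│↱ → → → → ↑│     │↓│
│ ╶─┘ ┌───────┬─┘ ╷ ┌─┘ │
│↳ → ↑│       │   │ │↓ ↲│
│ ╶─┬─┴─╴ ┌─╴ └─┐ │ │ ╷ │
│   │     │     │ │ │↓│ │
├─╴ │ ╷ ╶─┴─┬─┐ │ └─┤ └─┤
│   │ │     │ │ │   │↳ ↓│
│ ╶─┴─┤ ╶─┐ │ ╵ ├─╴ ├─╴ │
│     │   │ │   │   │↓ ↲│
├─┬─╴ └───┘ │ ╶─┤ ╶─┤ ╶─┤
│ │         │   │   │↳ ↓│
│ ╵ ┌─┐ ┌───┼─╴ └─╴ ├─╴ │
│   │ │ │   │       │↓ ↲│
│ ┌─┤ ├─┘ ╷ └─┬───┐ │ ╶─┤
│ │ │ │   │   │   │ │↳ ↓│
│ ╵ │ ╵ ┌─┴─╴ ╵ ╷ └─┴─╴ │
│   │   │       │      B│
└───┴───┴───────┴───────┘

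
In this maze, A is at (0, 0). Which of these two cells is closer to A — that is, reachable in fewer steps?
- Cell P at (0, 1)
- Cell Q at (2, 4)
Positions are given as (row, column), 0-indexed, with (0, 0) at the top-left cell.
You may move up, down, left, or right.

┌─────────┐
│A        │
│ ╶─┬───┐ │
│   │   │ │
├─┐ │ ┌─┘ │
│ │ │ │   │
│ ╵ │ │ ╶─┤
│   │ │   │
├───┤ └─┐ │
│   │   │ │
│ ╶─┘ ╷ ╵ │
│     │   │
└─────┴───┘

Shortest path A → P at (0, 1): 1 steps
Shortest path A → Q at (2, 4): 6 steps

P is closer (1 steps vs 6 steps).

Path to P:

┌─────────┐
│A P      │
│ ╶─┬───┐ │
│   │   │ │
├─┐ │ ┌─┘ │
│ │ │ │   │
│ ╵ │ │ ╶─┤
│   │ │   │
├───┤ └─┐ │
│   │   │ │
│ ╶─┘ ╷ ╵ │
│     │   │
└─────┴───┘

Path to Q:

┌─────────┐
│A → → → ↓│
│ ╶─┬───┐ │
│   │   │↓│
├─┐ │ ┌─┘ │
│ │ │ │  Q│
│ ╵ │ │ ╶─┤
│   │ │   │
├───┤ └─┐ │
│   │   │ │
│ ╶─┘ ╷ ╵ │
│     │   │
└─────┴───┘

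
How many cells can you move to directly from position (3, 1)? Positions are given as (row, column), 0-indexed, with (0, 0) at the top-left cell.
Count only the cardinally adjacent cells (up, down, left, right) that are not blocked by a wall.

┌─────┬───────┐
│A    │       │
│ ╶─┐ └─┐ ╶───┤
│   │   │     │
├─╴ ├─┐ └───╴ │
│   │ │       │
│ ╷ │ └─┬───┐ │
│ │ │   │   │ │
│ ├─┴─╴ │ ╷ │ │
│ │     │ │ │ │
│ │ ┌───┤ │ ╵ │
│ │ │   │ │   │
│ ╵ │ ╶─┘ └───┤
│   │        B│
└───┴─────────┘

Checking passable neighbors of (3, 1):
Neighbors: (2, 1)
Count: 1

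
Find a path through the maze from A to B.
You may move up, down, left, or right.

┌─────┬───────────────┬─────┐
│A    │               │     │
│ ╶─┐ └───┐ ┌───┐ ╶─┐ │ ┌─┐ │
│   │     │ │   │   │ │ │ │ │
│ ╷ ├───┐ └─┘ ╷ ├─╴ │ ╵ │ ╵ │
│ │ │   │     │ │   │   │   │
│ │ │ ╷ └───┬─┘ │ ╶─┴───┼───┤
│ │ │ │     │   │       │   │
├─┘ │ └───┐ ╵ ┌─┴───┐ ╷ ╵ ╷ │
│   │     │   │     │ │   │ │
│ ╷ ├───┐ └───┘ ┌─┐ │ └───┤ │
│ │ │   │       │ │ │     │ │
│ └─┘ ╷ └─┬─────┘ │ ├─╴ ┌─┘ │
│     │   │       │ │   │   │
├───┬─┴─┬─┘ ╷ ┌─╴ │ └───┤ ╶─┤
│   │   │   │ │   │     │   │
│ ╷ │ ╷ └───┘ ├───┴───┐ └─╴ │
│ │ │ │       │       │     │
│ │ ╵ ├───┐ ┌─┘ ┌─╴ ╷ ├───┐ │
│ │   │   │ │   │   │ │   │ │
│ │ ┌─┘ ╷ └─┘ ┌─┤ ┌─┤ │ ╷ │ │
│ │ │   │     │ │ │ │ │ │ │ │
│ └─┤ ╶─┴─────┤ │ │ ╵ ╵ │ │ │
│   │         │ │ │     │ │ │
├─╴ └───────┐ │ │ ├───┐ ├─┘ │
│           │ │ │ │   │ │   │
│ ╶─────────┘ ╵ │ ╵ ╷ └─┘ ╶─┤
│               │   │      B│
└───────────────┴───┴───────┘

Finding the shortest path through the maze:
Path length: 46 steps
Directions: right → right → down → right → right → down → right → right → up → right → down → down → left → down → left → up → left → left → up → left → down → down → right → right → down → right → right → right → up → right → right → down → down → down → right → right → down → right → right → down → down → down → down → left → down → right

Solution:

┌─────┬───────────────┬─────┐
│A → ↓│               │     │
│ ╶─┐ └───┐ ┌───┐ ╶─┐ │ ┌─┐ │
│   │↳ → ↓│ │↱ ↓│   │ │ │ │ │
│ ╷ ├───┐ └─┘ ╷ ├─╴ │ ╵ │ ╵ │
│ │ │↓ ↰│↳ → ↑│↓│   │   │   │
│ │ │ ╷ └───┬─┘ │ ╶─┴───┼───┤
│ │ │↓│↑ ← ↰│↓ ↲│       │   │
├─┘ │ └───┐ ╵ ┌─┴───┐ ╷ ╵ ╷ │
│   │↳ → ↓│↑ ↲│↱ → ↓│ │   │ │
│ ╷ ├───┐ └───┘ ┌─┐ │ └───┤ │
│ │ │   │↳ → → ↑│ │↓│     │ │
│ └─┘ ╷ └─┬─────┘ │ ├─╴ ┌─┘ │
│     │   │       │↓│   │   │
├───┬─┴─┬─┘ ╷ ┌─╴ │ └───┤ ╶─┤
│   │   │   │ │   │↳ → ↓│   │
│ ╷ │ ╷ └───┘ ├───┴───┐ └─╴ │
│ │ │ │       │       │↳ → ↓│
│ │ ╵ ├───┐ ┌─┘ ┌─╴ ╷ ├───┐ │
│ │   │   │ │   │   │ │   │↓│
│ │ ┌─┘ ╷ └─┘ ┌─┤ ┌─┤ │ ╷ │ │
│ │ │   │     │ │ │ │ │ │ │↓│
│ └─┤ ╶─┴─────┤ │ │ ╵ ╵ │ │ │
│   │         │ │ │     │ │↓│
├─╴ └───────┐ │ │ ├───┐ ├─┘ │
│           │ │ │ │   │ │↓ ↲│
│ ╶─────────┘ ╵ │ ╵ ╷ └─┘ ╶─┤
│               │   │    ↳ B│
└───────────────┴───┴───────┘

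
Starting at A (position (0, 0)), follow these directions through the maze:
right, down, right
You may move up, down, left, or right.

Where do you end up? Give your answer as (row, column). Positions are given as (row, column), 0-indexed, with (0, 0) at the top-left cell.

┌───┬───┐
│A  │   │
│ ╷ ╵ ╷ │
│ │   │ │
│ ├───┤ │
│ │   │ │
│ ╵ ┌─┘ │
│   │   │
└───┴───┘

Following directions step by step:
Start: (0, 0)
  right: (0, 0) → (0, 1)
  down: (0, 1) → (1, 1)
  right: (1, 1) → (1, 2)
Final position: (1, 2)

Path taken:

┌───┬───┐
│A ↓│   │
│ ╷ ╵ ╷ │
│ │↳ B│ │
│ ├───┤ │
│ │   │ │
│ ╵ ┌─┘ │
│   │   │
└───┴───┘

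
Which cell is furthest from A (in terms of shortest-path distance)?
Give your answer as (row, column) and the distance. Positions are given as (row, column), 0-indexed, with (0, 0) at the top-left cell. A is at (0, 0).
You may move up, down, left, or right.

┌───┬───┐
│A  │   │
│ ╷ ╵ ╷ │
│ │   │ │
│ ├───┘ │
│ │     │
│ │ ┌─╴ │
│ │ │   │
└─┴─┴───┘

Computing BFS distances from A to all cells:
Furthest cell: (3, 1)
Distance: 10 steps

Path from A to the furthest cell:

┌───┬───┐
│A ↓│↱ ↓│
│ ╷ ╵ ╷ │
│ │↳ ↑│↓│
│ ├───┘ │
│ │↓ ← ↲│
│ │ ┌─╴ │
│ │B│   │
└─┴─┴───┘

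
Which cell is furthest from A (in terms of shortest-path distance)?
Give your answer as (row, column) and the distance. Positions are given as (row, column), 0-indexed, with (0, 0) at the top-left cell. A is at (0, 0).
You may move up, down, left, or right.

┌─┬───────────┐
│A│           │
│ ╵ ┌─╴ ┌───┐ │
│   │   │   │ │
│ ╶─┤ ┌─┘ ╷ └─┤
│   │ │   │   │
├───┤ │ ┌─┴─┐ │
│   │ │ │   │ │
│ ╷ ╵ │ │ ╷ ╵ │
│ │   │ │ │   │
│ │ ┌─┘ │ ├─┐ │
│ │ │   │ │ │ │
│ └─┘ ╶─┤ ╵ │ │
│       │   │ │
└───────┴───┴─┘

Computing BFS distances from A to all cells:
Furthest cell: (5, 5)
Distance: 38 steps

Path from A to the furthest cell:

┌─┬───────────┐
│A│↱ → ↓      │
│ ╵ ┌─╴ ┌───┐ │
│↳ ↑│↓ ↲│↱ ↓│ │
│ ╶─┤ ┌─┘ ╷ └─┤
│   │↓│↱ ↑│↳ ↓│
├───┤ │ ┌─┴─┐ │
│↓ ↰│↓│↑│↓ ↰│↓│
│ ╷ ╵ │ │ ╷ ╵ │
│↓│↑ ↲│↑│↓│↑ ↲│
│ │ ┌─┘ │ ├─┐ │
│↓│ │↱ ↑│↓│B│ │
│ └─┘ ╶─┤ ╵ │ │
│↳ → ↑  │↳ ↑│ │
└───────┴───┴─┘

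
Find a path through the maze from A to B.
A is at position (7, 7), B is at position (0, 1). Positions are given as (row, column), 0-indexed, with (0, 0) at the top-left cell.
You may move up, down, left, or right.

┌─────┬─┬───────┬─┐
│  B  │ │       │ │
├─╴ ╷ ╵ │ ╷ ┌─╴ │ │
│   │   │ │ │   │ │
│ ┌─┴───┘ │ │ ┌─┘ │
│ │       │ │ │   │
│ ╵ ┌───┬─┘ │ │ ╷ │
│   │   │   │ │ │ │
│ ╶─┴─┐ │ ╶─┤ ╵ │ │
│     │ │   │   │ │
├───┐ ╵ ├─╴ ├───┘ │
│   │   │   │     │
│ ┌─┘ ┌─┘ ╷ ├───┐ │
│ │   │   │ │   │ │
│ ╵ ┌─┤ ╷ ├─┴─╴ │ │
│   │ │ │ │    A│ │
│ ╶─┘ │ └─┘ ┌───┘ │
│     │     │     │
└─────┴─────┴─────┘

Finding the shortest path from (7, 7) to (0, 1):
Path length: 29 steps
Directions: left → left → down → left → left → up → up → right → up → right → up → left → up → right → up → up → up → left → down → down → left → left → left → down → left → up → up → right → up

Solution:

┌─────┬─┬───────┬─┐
│  B  │ │↓ ↰    │ │
├─╴ ╷ ╵ │ ╷ ┌─╴ │ │
│↱ ↑│   │↓│↑│   │ │
│ ┌─┴───┘ │ │ ┌─┘ │
│↑│↓ ← ← ↲│↑│ │   │
│ ╵ ┌───┬─┘ │ │ ╷ │
│↑ ↲│   │↱ ↑│ │ │ │
│ ╶─┴─┐ │ ╶─┤ ╵ │ │
│     │ │↑ ↰│   │ │
├───┐ ╵ ├─╴ ├───┘ │
│   │   │↱ ↑│     │
│ ┌─┘ ┌─┘ ╷ ├───┐ │
│ │   │↱ ↑│ │   │ │
│ ╵ ┌─┤ ╷ ├─┴─╴ │ │
│   │ │↑│ │↓ ← A│ │
│ ╶─┘ │ └─┘ ┌───┘ │
│     │↑ ← ↲│     │
└─────┴─────┴─────┘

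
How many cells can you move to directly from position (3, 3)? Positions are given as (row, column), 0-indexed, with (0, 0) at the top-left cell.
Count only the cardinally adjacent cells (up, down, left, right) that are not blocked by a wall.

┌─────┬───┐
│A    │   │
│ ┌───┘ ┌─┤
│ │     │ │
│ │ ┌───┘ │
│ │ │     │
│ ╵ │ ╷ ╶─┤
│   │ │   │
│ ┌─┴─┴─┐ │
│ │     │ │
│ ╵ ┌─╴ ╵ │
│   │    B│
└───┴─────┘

Checking passable neighbors of (3, 3):
Neighbors: (2, 3), (3, 4)
Count: 2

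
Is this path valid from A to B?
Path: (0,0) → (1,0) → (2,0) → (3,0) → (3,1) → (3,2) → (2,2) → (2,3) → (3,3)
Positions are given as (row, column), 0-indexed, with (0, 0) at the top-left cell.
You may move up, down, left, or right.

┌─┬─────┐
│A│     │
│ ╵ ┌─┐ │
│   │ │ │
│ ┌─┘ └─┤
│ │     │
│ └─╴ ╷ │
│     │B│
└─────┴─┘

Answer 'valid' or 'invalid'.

Checking path validity:
Result: All consecutive moves are passable.

valid

Correct solution:

┌─┬─────┐
│A│     │
│ ╵ ┌─┐ │
│↓  │ │ │
│ ┌─┘ └─┤
│↓│  ↱ ↓│
│ └─╴ ╷ │
│↳ → ↑│B│
└─────┴─┘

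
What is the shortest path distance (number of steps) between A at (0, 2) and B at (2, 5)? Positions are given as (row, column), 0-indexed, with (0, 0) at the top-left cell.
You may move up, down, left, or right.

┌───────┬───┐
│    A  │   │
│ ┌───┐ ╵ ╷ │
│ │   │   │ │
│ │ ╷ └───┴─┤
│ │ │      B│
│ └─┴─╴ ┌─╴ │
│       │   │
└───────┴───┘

Finding path from (0, 2) to (2, 5):
Path: (0,2) → (0,1) → (0,0) → (1,0) → (2,0) → (3,0) → (3,1) → (3,2) → (3,3) → (2,3) → (2,4) → (2,5)
Distance: 11 steps

Solution:

┌───────┬───┐
│↓ ← A  │   │
│ ┌───┐ ╵ ╷ │
│↓│   │   │ │
│ │ ╷ └───┴─┤
│↓│ │  ↱ → B│
│ └─┴─╴ ┌─╴ │
│↳ → → ↑│   │
└───────┴───┘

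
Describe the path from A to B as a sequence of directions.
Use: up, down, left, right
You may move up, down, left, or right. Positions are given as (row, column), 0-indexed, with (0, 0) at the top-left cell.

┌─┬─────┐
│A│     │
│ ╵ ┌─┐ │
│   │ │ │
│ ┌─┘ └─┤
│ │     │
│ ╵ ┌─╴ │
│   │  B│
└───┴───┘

Finding the path and converting it to directions:
Path through cells: (0,0) → (1,0) → (2,0) → (3,0) → (3,1) → (2,1) → (2,2) → (2,3) → (3,3)
Directions: down, down, down, right, up, right, right, down

Solution:

┌─┬─────┐
│A│     │
│ ╵ ┌─┐ │
│↓  │ │ │
│ ┌─┘ └─┤
│↓│↱ → ↓│
│ ╵ ┌─╴ │
│↳ ↑│  B│
└───┴───┘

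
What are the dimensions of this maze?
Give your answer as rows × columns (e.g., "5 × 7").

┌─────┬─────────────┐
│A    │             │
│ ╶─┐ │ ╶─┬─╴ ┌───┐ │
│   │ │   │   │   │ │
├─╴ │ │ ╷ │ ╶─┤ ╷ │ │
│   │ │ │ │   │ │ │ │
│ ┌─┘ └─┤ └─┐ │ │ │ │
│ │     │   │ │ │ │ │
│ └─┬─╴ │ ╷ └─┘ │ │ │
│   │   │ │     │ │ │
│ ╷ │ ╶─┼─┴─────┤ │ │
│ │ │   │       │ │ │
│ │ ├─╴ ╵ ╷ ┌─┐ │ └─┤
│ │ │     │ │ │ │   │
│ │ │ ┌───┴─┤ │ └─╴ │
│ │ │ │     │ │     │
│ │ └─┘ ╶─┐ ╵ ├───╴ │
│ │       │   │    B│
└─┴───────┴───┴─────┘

Counting the maze dimensions:
Rows (vertical): 9
Columns (horizontal): 10
Dimensions: 9 × 10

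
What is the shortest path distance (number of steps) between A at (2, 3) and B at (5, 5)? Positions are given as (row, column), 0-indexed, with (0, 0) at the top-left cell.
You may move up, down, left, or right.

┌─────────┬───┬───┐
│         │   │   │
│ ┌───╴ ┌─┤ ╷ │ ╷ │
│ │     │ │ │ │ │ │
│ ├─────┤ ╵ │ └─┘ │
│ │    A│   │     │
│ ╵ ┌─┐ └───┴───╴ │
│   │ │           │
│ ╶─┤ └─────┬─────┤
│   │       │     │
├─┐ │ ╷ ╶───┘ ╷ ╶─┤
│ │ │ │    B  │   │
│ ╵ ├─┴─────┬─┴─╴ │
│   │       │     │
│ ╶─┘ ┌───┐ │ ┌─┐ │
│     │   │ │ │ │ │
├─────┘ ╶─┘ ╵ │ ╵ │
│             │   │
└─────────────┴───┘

Finding path from (2, 3) to (5, 5):
Path: (2,3) → (2,2) → (2,1) → (3,1) → (3,0) → (4,0) → (4,1) → (5,1) → (6,1) → (6,0) → (7,0) → (7,1) → (7,2) → (6,2) → (6,3) → (6,4) → (6,5) → (7,5) → (8,5) → (8,6) → (7,6) → (6,6) → (6,7) → (6,8) → (5,8) → (5,7) → (4,7) → (4,6) → (5,6) → (5,5)
Distance: 29 steps

Solution:

┌─────────┬───┬───┐
│         │   │   │
│ ┌───╴ ┌─┤ ╷ │ ╷ │
│ │     │ │ │ │ │ │
│ ├─────┤ ╵ │ └─┘ │
│ │↓ ← A│   │     │
│ ╵ ┌─┐ └───┴───╴ │
│↓ ↲│ │           │
│ ╶─┤ └─────┬─────┤
│↳ ↓│       │↓ ↰  │
├─┐ │ ╷ ╶───┘ ╷ ╶─┤
│ │↓│ │    B ↲│↑ ↰│
│ ╵ ├─┴─────┬─┴─╴ │
│↓ ↲│↱ → → ↓│↱ → ↑│
│ ╶─┘ ┌───┐ │ ┌─┐ │
│↳ → ↑│   │↓│↑│ │ │
├─────┘ ╶─┘ ╵ │ ╵ │
│          ↳ ↑│   │
└─────────────┴───┘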